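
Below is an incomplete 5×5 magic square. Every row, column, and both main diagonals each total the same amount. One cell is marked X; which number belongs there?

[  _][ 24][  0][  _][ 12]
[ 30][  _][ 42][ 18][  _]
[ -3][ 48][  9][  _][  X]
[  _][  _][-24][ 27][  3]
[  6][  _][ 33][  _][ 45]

Column 3 is complete and sums to 60; that is the magic constant.
Anti-diagonal needs 60; the known cells sum to 45, so (4,2) = 15.
Row 4: 15 + (-24) + 27 + 3 + ? = 60, so (4,1) = 39.
The remaining cell in column 1 is (1,1) = 60 − 72 = -12.
Using main diagonal: -12 + 9 + 27 + 45 + ? → (2,2) = 60 − 69 = -9.
Row 1: -12 + 24 + 0 + 12 + ? = 60, so (1,4) = 36.
Row 2 needs 60; the known cells sum to 81, so (2,5) = -21.
Column 2 needs 60; the known cells sum to 78, so (5,2) = -18.
Column 5: 12 + (-21) + 3 + 45 + ? = 60, so (3,5) = 21.

21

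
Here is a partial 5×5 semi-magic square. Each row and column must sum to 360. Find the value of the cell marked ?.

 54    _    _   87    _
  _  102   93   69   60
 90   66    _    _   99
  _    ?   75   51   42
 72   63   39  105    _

Row 2 must total 360; the given cells sum to 324, so (2,1) = 36.
Row 5: 72 + 63 + 39 + 105 + ? = 360, so (5,5) = 81.
From column 1, 360 − (54 + 36 + 90 + 72) gives (4,1) = 108.
Using column 4: 87 + 69 + 51 + 105 + ? → (3,4) = 360 − 312 = 48.
The remaining cell in column 5 is (1,5) = 360 − 282 = 78.
Row 3: 90 + 66 + 48 + 99 + ? = 360, so (3,3) = 57.
The remaining cell in row 4 is (4,2) = 360 − 276 = 84.

84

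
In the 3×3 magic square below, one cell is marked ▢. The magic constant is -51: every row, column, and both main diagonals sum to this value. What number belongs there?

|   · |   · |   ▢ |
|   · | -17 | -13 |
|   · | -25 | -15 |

-23

Row 2 must total -51; the given cells sum to -30, so (2,1) = -21.
Using row 3: -25 + (-15) + ? → (3,1) = -51 − (-40) = -11.
The remaining cell in column 1 is (1,1) = -51 − (-32) = -19.
Column 2 must total -51; the given cells sum to -42, so (1,2) = -9.
Column 3 needs -51; the known cells sum to -28, so (1,3) = -23.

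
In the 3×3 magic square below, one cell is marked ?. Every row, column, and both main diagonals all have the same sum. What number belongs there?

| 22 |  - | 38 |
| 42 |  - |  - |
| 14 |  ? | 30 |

34

Column 1 is complete and sums to 78; that is the magic constant.
Row 1 must total 78; the given cells sum to 60, so (1,2) = 18.
The remaining cell in row 3 is (3,2) = 78 − 44 = 34.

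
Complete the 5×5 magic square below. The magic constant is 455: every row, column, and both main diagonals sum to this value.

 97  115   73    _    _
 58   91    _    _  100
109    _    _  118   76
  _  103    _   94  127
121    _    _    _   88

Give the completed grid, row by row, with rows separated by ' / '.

97 115 73 106 64 / 58 91 124 82 100 / 109 67 85 118 76 / 70 103 61 94 127 / 121 79 112 55 88

Column 1 needs 455; the known cells sum to 385, so (4,1) = 70.
Using column 5: 100 + 76 + 127 + 88 + ? → (1,5) = 455 − 391 = 64.
Main diagonal must total 455; the given cells sum to 370, so (3,3) = 85.
From anti-diagonal, 455 − (64 + 85 + 103 + 121) gives (2,4) = 82.
Row 1: 97 + 115 + 73 + 64 + ? = 455, so (1,4) = 106.
The remaining cell in row 2 is (2,3) = 455 − 331 = 124.
Row 3 must total 455; the given cells sum to 388, so (3,2) = 67.
Row 4 needs 455; the known cells sum to 394, so (4,3) = 61.
The remaining cell in column 2 is (5,2) = 455 − 376 = 79.
Column 3 needs 455; the known cells sum to 343, so (5,3) = 112.
Column 4: 106 + 82 + 118 + 94 + ? = 455, so (5,4) = 55.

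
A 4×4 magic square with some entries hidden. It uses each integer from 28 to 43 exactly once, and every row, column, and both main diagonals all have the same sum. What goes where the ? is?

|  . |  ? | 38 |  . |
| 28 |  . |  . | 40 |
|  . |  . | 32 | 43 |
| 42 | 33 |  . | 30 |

34

The entries are 28 through 43, which sum to 568, so each line sums to 568/4 = 142.
The remaining cell in row 4 is (4,3) = 142 − 105 = 37.
Column 3: 38 + 32 + 37 + ? = 142, so (2,3) = 35.
Column 4 needs 142; the known cells sum to 113, so (1,4) = 29.
Anti-diagonal: 29 + 35 + 42 + ? = 142, so (3,2) = 36.
The remaining cell in row 2 is (2,2) = 142 − 103 = 39.
Using row 3: 36 + 32 + 43 + ? → (3,1) = 142 − 111 = 31.
Column 1: 28 + 31 + 42 + ? = 142, so (1,1) = 41.
The remaining cell in column 2 is (1,2) = 142 − 108 = 34.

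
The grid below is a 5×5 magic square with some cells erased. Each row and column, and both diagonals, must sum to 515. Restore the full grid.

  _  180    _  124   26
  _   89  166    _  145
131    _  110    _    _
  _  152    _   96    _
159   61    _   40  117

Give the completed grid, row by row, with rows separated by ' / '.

103 180 82 124 26 / 47 89 166 68 145 / 131 33 110 187 54 / 75 152 19 96 173 / 159 61 138 40 117

Using row 5: 159 + 61 + 40 + 117 + ? → (5,3) = 515 − 377 = 138.
From column 2, 515 − (180 + 89 + 152 + 61) gives (3,2) = 33.
The remaining cell in main diagonal is (1,1) = 515 − 412 = 103.
Anti-diagonal needs 515; the known cells sum to 447, so (2,4) = 68.
The remaining cell in row 1 is (1,3) = 515 − 433 = 82.
Row 2: 89 + 166 + 68 + 145 + ? = 515, so (2,1) = 47.
Using column 1: 103 + 47 + 131 + 159 + ? → (4,1) = 515 − 440 = 75.
Column 3: 82 + 166 + 110 + 138 + ? = 515, so (4,3) = 19.
Column 4 must total 515; the given cells sum to 328, so (3,4) = 187.
Row 3 needs 515; the known cells sum to 461, so (3,5) = 54.
Row 4 must total 515; the given cells sum to 342, so (4,5) = 173.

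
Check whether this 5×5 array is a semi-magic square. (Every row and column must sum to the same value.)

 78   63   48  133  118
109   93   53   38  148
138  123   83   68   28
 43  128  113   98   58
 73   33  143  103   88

No — row 2 sums to 441 but row 5 sums to 440.

Row 1: 78 + 63 + 48 + 133 + 118 = 440.
Row 2: 109 + 93 + 53 + 38 + 148 = 441.
Row 3: 138 + 123 + 83 + 68 + 28 = 440.
Row 4: 43 + 128 + 113 + 98 + 58 = 440.
Row 5: 73 + 33 + 143 + 103 + 88 = 440.
Column 1: 78 + 109 + 138 + 43 + 73 = 441.
Column 2: 63 + 93 + 123 + 128 + 33 = 440.
Column 3: 48 + 53 + 83 + 113 + 143 = 440.
Column 4: 133 + 38 + 68 + 98 + 103 = 440.
Column 5: 118 + 148 + 28 + 58 + 88 = 440.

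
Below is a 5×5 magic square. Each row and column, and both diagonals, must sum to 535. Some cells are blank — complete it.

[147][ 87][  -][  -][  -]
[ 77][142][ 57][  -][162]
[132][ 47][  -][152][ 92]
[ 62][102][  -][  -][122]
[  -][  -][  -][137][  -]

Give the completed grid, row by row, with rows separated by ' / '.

From row 2, 535 − (77 + 142 + 57 + 162) gives (2,4) = 97.
Row 3 must total 535; the given cells sum to 423, so (3,3) = 112.
From column 1, 535 − (147 + 77 + 132 + 62) gives (5,1) = 117.
Column 2 needs 535; the known cells sum to 378, so (5,2) = 157.
Using anti-diagonal: 97 + 112 + 102 + 117 + ? → (1,5) = 535 − 428 = 107.
Using column 5: 107 + 162 + 92 + 122 + ? → (5,5) = 535 − 483 = 52.
Using main diagonal: 147 + 142 + 112 + 52 + ? → (4,4) = 535 − 453 = 82.
Row 4 needs 535; the known cells sum to 368, so (4,3) = 167.
Row 5 must total 535; the given cells sum to 463, so (5,3) = 72.
Using column 3: 57 + 112 + 167 + 72 + ? → (1,3) = 535 − 408 = 127.
Using column 4: 97 + 152 + 82 + 137 + ? → (1,4) = 535 − 468 = 67.

147 87 127 67 107 / 77 142 57 97 162 / 132 47 112 152 92 / 62 102 167 82 122 / 117 157 72 137 52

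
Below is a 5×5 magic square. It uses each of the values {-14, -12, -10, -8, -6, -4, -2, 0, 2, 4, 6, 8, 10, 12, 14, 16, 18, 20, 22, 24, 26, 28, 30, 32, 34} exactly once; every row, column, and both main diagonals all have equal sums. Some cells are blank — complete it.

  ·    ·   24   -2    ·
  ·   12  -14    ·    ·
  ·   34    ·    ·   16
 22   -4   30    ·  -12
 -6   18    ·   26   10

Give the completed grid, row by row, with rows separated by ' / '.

6 -10 24 -2 32 / 28 12 -14 20 4 / 0 34 8 -8 16 / 22 -4 30 14 -12 / -6 18 2 26 10

The 25 entries sum to 250, so each line sums to 250/5 = 50.
Row 4: 22 + (-4) + 30 + (-12) + ? = 50, so (4,4) = 14.
Row 5: -6 + 18 + 26 + 10 + ? = 50, so (5,3) = 2.
Column 2 needs 50; the known cells sum to 60, so (1,2) = -10.
Column 3: 24 + (-14) + 30 + 2 + ? = 50, so (3,3) = 8.
Main diagonal needs 50; the known cells sum to 44, so (1,1) = 6.
Using row 1: 6 + (-10) + 24 + (-2) + ? → (1,5) = 50 − 18 = 32.
Column 5 needs 50; the known cells sum to 46, so (2,5) = 4.
Anti-diagonal must total 50; the given cells sum to 30, so (2,4) = 20.
Using row 2: 12 + (-14) + 20 + 4 + ? → (2,1) = 50 − 22 = 28.
Column 1 must total 50; the given cells sum to 50, so (3,1) = 0.
Column 4: -2 + 20 + 14 + 26 + ? = 50, so (3,4) = -8.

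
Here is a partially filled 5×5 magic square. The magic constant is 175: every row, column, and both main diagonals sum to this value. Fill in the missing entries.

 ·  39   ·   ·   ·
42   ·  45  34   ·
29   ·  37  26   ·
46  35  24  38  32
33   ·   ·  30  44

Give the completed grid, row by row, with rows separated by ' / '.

25 39 28 47 36 / 42 31 45 34 23 / 29 43 37 26 40 / 46 35 24 38 32 / 33 27 41 30 44

From column 1, 175 − (42 + 29 + 46 + 33) gives (1,1) = 25.
From column 4, 175 − (34 + 26 + 38 + 30) gives (1,4) = 47.
Main diagonal needs 175; the known cells sum to 144, so (2,2) = 31.
Using anti-diagonal: 34 + 37 + 35 + 33 + ? → (1,5) = 175 − 139 = 36.
Row 1: 25 + 39 + 47 + 36 + ? = 175, so (1,3) = 28.
Using row 2: 42 + 31 + 45 + 34 + ? → (2,5) = 175 − 152 = 23.
Column 3 needs 175; the known cells sum to 134, so (5,3) = 41.
Column 5 needs 175; the known cells sum to 135, so (3,5) = 40.
Using row 3: 29 + 37 + 26 + 40 + ? → (3,2) = 175 − 132 = 43.
Row 5 needs 175; the known cells sum to 148, so (5,2) = 27.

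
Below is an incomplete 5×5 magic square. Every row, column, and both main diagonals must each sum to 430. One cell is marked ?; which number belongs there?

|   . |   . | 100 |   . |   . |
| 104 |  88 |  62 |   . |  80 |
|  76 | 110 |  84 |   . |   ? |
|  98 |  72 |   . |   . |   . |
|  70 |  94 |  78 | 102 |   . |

92

Row 2 must total 430; the given cells sum to 334, so (2,4) = 96.
From row 5, 430 − (70 + 94 + 78 + 102) gives (5,5) = 86.
Column 1 must total 430; the given cells sum to 348, so (1,1) = 82.
The remaining cell in column 2 is (1,2) = 430 − 364 = 66.
Column 3: 100 + 62 + 84 + 78 + ? = 430, so (4,3) = 106.
Main diagonal must total 430; the given cells sum to 340, so (4,4) = 90.
Anti-diagonal needs 430; the known cells sum to 322, so (1,5) = 108.
The remaining cell in row 1 is (1,4) = 430 − 356 = 74.
Row 4: 98 + 72 + 106 + 90 + ? = 430, so (4,5) = 64.
The remaining cell in column 4 is (3,4) = 430 − 362 = 68.
From column 5, 430 − (108 + 80 + 64 + 86) gives (3,5) = 92.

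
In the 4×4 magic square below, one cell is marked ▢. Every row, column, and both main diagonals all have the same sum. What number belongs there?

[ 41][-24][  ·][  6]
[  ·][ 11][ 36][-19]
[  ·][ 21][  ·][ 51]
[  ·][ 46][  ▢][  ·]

Column 2 is complete and sums to 54; that is the magic constant.
From row 1, 54 − (41 + (-24) + 6) gives (1,3) = 31.
Using row 2: 11 + 36 + (-19) + ? → (2,1) = 54 − 28 = 26.
Column 4 must total 54; the given cells sum to 38, so (4,4) = 16.
The remaining cell in main diagonal is (3,3) = 54 − 68 = -14.
Using anti-diagonal: 6 + 36 + 21 + ? → (4,1) = 54 − 63 = -9.
Row 3 must total 54; the given cells sum to 58, so (3,1) = -4.
The remaining cell in row 4 is (4,3) = 54 − 53 = 1.

1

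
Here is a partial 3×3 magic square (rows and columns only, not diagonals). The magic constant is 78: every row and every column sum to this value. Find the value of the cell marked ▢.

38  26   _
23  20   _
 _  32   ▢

29

Row 1 needs 78; the known cells sum to 64, so (1,3) = 14.
Row 2 needs 78; the known cells sum to 43, so (2,3) = 35.
From column 1, 78 − (38 + 23) gives (3,1) = 17.
The remaining cell in column 3 is (3,3) = 78 − 49 = 29.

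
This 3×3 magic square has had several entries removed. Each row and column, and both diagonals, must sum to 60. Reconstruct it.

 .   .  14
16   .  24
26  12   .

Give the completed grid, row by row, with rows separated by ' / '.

18 28 14 / 16 20 24 / 26 12 22

The remaining cell in row 2 is (2,2) = 60 − 40 = 20.
The remaining cell in row 3 is (3,3) = 60 − 38 = 22.
Using column 1: 16 + 26 + ? → (1,1) = 60 − 42 = 18.
From column 2, 60 − (20 + 12) gives (1,2) = 28.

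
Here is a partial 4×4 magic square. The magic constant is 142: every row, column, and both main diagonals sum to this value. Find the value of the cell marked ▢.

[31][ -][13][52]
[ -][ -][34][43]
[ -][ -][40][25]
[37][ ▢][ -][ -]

28

Row 1 needs 142; the known cells sum to 96, so (1,2) = 46.
Using column 3: 13 + 34 + 40 + ? → (4,3) = 142 − 87 = 55.
Column 4 must total 142; the given cells sum to 120, so (4,4) = 22.
Main diagonal: 31 + 40 + 22 + ? = 142, so (2,2) = 49.
Anti-diagonal needs 142; the known cells sum to 123, so (3,2) = 19.
The remaining cell in row 2 is (2,1) = 142 − 126 = 16.
Row 3 must total 142; the given cells sum to 84, so (3,1) = 58.
Using row 4: 37 + 55 + 22 + ? → (4,2) = 142 − 114 = 28.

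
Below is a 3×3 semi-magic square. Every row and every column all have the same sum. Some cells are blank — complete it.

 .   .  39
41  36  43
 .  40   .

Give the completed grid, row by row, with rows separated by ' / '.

Row 2 is already complete: 41 + 36 + 43 = 120, so that is the magic constant.
Column 2 must total 120; the given cells sum to 76, so (1,2) = 44.
From column 3, 120 − (39 + 43) gives (3,3) = 38.
Row 1 needs 120; the known cells sum to 83, so (1,1) = 37.
From row 3, 120 − (40 + 38) gives (3,1) = 42.

37 44 39 / 41 36 43 / 42 40 38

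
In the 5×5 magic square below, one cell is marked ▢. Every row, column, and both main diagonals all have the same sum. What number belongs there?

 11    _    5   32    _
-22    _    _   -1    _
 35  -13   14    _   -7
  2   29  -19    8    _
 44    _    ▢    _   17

Column 1 is complete and sums to 70; that is the magic constant.
From row 3, 70 − (35 + (-13) + 14 + (-7)) gives (3,4) = 41.
From row 4, 70 − (2 + 29 + (-19) + 8) gives (4,5) = 50.
The remaining cell in column 4 is (5,4) = 70 − 80 = -10.
From main diagonal, 70 − (11 + 14 + 8 + 17) gives (2,2) = 20.
Anti-diagonal must total 70; the given cells sum to 86, so (1,5) = -16.
Row 1 must total 70; the given cells sum to 32, so (1,2) = 38.
Column 2 needs 70; the known cells sum to 74, so (5,2) = -4.
From column 5, 70 − (-16 + (-7) + 50 + 17) gives (2,5) = 26.
Row 2 needs 70; the known cells sum to 23, so (2,3) = 47.
Row 5 needs 70; the known cells sum to 47, so (5,3) = 23.

23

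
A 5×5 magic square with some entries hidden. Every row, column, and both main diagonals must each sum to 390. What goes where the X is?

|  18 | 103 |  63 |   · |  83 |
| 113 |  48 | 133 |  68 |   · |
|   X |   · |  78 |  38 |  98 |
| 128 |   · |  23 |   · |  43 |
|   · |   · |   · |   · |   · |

Row 1: 18 + 103 + 63 + 83 + ? = 390, so (1,4) = 123.
Row 2: 113 + 48 + 133 + 68 + ? = 390, so (2,5) = 28.
From column 3, 390 − (63 + 133 + 78 + 23) gives (5,3) = 93.
Column 5: 83 + 28 + 98 + 43 + ? = 390, so (5,5) = 138.
Using main diagonal: 18 + 48 + 78 + 138 + ? → (4,4) = 390 − 282 = 108.
Row 4: 128 + 23 + 108 + 43 + ? = 390, so (4,2) = 88.
The remaining cell in column 4 is (5,4) = 390 − 337 = 53.
From anti-diagonal, 390 − (83 + 68 + 78 + 88) gives (5,1) = 73.
Using row 5: 73 + 93 + 53 + 138 + ? → (5,2) = 390 − 357 = 33.
Column 1 needs 390; the known cells sum to 332, so (3,1) = 58.

58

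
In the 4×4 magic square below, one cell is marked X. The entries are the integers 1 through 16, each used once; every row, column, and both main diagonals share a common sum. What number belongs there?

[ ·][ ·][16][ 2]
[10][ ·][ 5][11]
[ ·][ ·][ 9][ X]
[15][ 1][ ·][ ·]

7

The entries are 1 through 16, which sum to 136, so each line sums to 136/4 = 34.
From row 2, 34 − (10 + 5 + 11) gives (2,2) = 8.
Column 3 needs 34; the known cells sum to 30, so (4,3) = 4.
Anti-diagonal: 2 + 5 + 15 + ? = 34, so (3,2) = 12.
The remaining cell in row 4 is (4,4) = 34 − 20 = 14.
Using column 2: 8 + 12 + 1 + ? → (1,2) = 34 − 21 = 13.
Column 4 needs 34; the known cells sum to 27, so (3,4) = 7.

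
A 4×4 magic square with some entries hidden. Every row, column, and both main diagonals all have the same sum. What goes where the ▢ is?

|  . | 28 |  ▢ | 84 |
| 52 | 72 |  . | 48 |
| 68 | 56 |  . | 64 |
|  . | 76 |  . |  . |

Column 2 is complete and sums to 232; that is the magic constant.
Row 2 must total 232; the given cells sum to 172, so (2,3) = 60.
Row 3: 68 + 56 + 64 + ? = 232, so (3,3) = 44.
From column 4, 232 − (84 + 48 + 64) gives (4,4) = 36.
Main diagonal needs 232; the known cells sum to 152, so (1,1) = 80.
Using anti-diagonal: 84 + 60 + 56 + ? → (4,1) = 232 − 200 = 32.
From row 1, 232 − (80 + 28 + 84) gives (1,3) = 40.

40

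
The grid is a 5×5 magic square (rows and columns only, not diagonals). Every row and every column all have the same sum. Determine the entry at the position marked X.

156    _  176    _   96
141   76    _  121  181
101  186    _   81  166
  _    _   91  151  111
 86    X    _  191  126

171

Column 5 is complete and sums to 680; that is the magic constant.
The remaining cell in row 2 is (2,3) = 680 − 519 = 161.
Using row 3: 101 + 186 + 81 + 166 + ? → (3,3) = 680 − 534 = 146.
Column 1 must total 680; the given cells sum to 484, so (4,1) = 196.
Using column 3: 176 + 161 + 146 + 91 + ? → (5,3) = 680 − 574 = 106.
Column 4 must total 680; the given cells sum to 544, so (1,4) = 136.
Using row 1: 156 + 176 + 136 + 96 + ? → (1,2) = 680 − 564 = 116.
Row 4 must total 680; the given cells sum to 549, so (4,2) = 131.
Row 5 needs 680; the known cells sum to 509, so (5,2) = 171.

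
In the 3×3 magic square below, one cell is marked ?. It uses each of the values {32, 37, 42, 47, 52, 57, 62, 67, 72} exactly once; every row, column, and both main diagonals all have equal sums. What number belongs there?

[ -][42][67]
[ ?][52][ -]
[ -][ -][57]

The 9 entries sum to 468, so each line sums to 468/3 = 156.
From row 1, 156 − (42 + 67) gives (1,1) = 47.
Column 2 must total 156; the given cells sum to 94, so (3,2) = 62.
Using column 3: 67 + 57 + ? → (2,3) = 156 − 124 = 32.
Anti-diagonal must total 156; the given cells sum to 119, so (3,1) = 37.
From row 2, 156 − (52 + 32) gives (2,1) = 72.

72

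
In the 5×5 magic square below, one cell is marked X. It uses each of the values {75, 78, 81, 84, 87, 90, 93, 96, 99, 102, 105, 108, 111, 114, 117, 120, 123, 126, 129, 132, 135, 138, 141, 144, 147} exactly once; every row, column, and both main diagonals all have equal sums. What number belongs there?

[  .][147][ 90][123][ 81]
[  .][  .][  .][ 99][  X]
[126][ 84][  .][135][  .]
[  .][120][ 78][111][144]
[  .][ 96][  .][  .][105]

The 25 entries sum to 2775, so each line sums to 2775/5 = 555.
The remaining cell in row 1 is (1,1) = 555 − 441 = 114.
The remaining cell in row 4 is (4,1) = 555 − 453 = 102.
Column 2: 147 + 84 + 120 + 96 + ? = 555, so (2,2) = 108.
Column 4 needs 555; the known cells sum to 468, so (5,4) = 87.
The remaining cell in main diagonal is (3,3) = 555 − 438 = 117.
Anti-diagonal must total 555; the given cells sum to 417, so (5,1) = 138.
Using row 3: 126 + 84 + 117 + 135 + ? → (3,5) = 555 − 462 = 93.
Using row 5: 138 + 96 + 87 + 105 + ? → (5,3) = 555 − 426 = 129.
Column 1 needs 555; the known cells sum to 480, so (2,1) = 75.
Column 3 must total 555; the given cells sum to 414, so (2,3) = 141.
The remaining cell in column 5 is (2,5) = 555 − 423 = 132.

132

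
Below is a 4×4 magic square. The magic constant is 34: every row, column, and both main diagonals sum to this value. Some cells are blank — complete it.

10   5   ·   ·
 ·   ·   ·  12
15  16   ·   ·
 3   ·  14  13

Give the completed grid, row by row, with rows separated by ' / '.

10 5 11 8 / 6 9 7 12 / 15 16 2 1 / 3 4 14 13

The remaining cell in row 4 is (4,2) = 34 − 30 = 4.
The remaining cell in column 1 is (2,1) = 34 − 28 = 6.
Using column 2: 5 + 16 + 4 + ? → (2,2) = 34 − 25 = 9.
Main diagonal must total 34; the given cells sum to 32, so (3,3) = 2.
Row 2 needs 34; the known cells sum to 27, so (2,3) = 7.
Using row 3: 15 + 16 + 2 + ? → (3,4) = 34 − 33 = 1.
From column 3, 34 − (7 + 2 + 14) gives (1,3) = 11.
The remaining cell in column 4 is (1,4) = 34 − 26 = 8.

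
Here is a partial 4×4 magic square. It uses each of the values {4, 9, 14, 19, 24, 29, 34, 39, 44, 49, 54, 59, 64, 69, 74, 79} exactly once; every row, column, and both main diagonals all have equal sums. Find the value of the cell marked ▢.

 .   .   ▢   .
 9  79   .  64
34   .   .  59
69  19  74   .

The 16 entries sum to 664, so each line sums to 664/4 = 166.
Row 2 must total 166; the given cells sum to 152, so (2,3) = 14.
From row 4, 166 − (69 + 19 + 74) gives (4,4) = 4.
The remaining cell in column 1 is (1,1) = 166 − 112 = 54.
From column 4, 166 − (64 + 59 + 4) gives (1,4) = 39.
Main diagonal must total 166; the given cells sum to 137, so (3,3) = 29.
From anti-diagonal, 166 − (39 + 14 + 69) gives (3,2) = 44.
Column 2: 79 + 44 + 19 + ? = 166, so (1,2) = 24.
Column 3: 14 + 29 + 74 + ? = 166, so (1,3) = 49.

49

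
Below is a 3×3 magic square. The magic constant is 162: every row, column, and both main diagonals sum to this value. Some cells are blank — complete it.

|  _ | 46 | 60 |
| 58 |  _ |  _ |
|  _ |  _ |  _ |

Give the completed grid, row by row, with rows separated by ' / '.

Row 1 needs 162; the known cells sum to 106, so (1,1) = 56.
Using column 1: 56 + 58 + ? → (3,1) = 162 − 114 = 48.
Using anti-diagonal: 60 + 48 + ? → (2,2) = 162 − 108 = 54.
Row 2 needs 162; the known cells sum to 112, so (2,3) = 50.
From column 2, 162 − (46 + 54) gives (3,2) = 62.
From column 3, 162 − (60 + 50) gives (3,3) = 52.

56 46 60 / 58 54 50 / 48 62 52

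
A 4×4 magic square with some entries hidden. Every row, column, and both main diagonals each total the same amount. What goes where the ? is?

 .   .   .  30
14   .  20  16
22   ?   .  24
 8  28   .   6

Column 4 is complete and sums to 76; that is the magic constant.
Row 2: 14 + 20 + 16 + ? = 76, so (2,2) = 26.
Row 4 must total 76; the given cells sum to 42, so (4,3) = 34.
Column 1: 14 + 22 + 8 + ? = 76, so (1,1) = 32.
Using main diagonal: 32 + 26 + 6 + ? → (3,3) = 76 − 64 = 12.
Anti-diagonal: 30 + 20 + 8 + ? = 76, so (3,2) = 18.

18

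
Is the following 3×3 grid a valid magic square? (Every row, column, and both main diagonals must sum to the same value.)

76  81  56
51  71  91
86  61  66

Row 1: 76 + 81 + 56 = 213.
Row 2: 51 + 71 + 91 = 213.
Row 3: 86 + 61 + 66 = 213.
Column 1: 76 + 51 + 86 = 213.
Column 2: 81 + 71 + 61 = 213.
Column 3: 56 + 91 + 66 = 213.
Main diagonal: 76 + 71 + 66 = 213.
Anti-diagonal: 56 + 71 + 86 = 213.
All lines sum to 213.

Yes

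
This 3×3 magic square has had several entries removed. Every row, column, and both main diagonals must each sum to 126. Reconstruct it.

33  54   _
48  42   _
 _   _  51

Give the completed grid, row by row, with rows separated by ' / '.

33 54 39 / 48 42 36 / 45 30 51

Row 1 must total 126; the given cells sum to 87, so (1,3) = 39.
Using row 2: 48 + 42 + ? → (2,3) = 126 − 90 = 36.
Using column 1: 33 + 48 + ? → (3,1) = 126 − 81 = 45.
The remaining cell in column 2 is (3,2) = 126 − 96 = 30.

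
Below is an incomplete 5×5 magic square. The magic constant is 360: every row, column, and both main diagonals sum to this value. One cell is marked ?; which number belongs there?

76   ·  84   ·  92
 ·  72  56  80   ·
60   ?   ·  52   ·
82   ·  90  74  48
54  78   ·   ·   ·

94

Row 4 must total 360; the given cells sum to 294, so (4,2) = 66.
Column 1: 76 + 60 + 82 + 54 + ? = 360, so (2,1) = 88.
Anti-diagonal: 92 + 80 + 66 + 54 + ? = 360, so (3,3) = 68.
The remaining cell in row 2 is (2,5) = 360 − 296 = 64.
The remaining cell in column 3 is (5,3) = 360 − 298 = 62.
Main diagonal must total 360; the given cells sum to 290, so (5,5) = 70.
Row 5: 54 + 78 + 62 + 70 + ? = 360, so (5,4) = 96.
Column 4 must total 360; the given cells sum to 302, so (1,4) = 58.
Using column 5: 92 + 64 + 48 + 70 + ? → (3,5) = 360 − 274 = 86.
Row 1 must total 360; the given cells sum to 310, so (1,2) = 50.
Using row 3: 60 + 68 + 52 + 86 + ? → (3,2) = 360 − 266 = 94.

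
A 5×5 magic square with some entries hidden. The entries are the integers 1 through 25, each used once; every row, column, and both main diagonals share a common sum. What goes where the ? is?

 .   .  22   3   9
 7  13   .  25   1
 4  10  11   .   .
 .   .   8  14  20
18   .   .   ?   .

The entries are 1 through 25, which sum to 325, so each line sums to 325/5 = 65.
Row 2 needs 65; the known cells sum to 46, so (2,3) = 19.
Using column 3: 22 + 19 + 11 + 8 + ? → (5,3) = 65 − 60 = 5.
The remaining cell in anti-diagonal is (4,2) = 65 − 63 = 2.
Row 4: 2 + 8 + 14 + 20 + ? = 65, so (4,1) = 21.
Column 1 must total 65; the given cells sum to 50, so (1,1) = 15.
From main diagonal, 65 − (15 + 13 + 11 + 14) gives (5,5) = 12.
Using row 1: 15 + 22 + 3 + 9 + ? → (1,2) = 65 − 49 = 16.
The remaining cell in column 2 is (5,2) = 65 − 41 = 24.
Using column 5: 9 + 1 + 20 + 12 + ? → (3,5) = 65 − 42 = 23.
Row 3 needs 65; the known cells sum to 48, so (3,4) = 17.
Row 5 needs 65; the known cells sum to 59, so (5,4) = 6.

6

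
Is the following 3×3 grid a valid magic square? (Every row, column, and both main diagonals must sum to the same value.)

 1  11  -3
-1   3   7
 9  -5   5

Row 1: 1 + 11 + (-3) = 9.
Row 2: -1 + 3 + 7 = 9.
Row 3: 9 + (-5) + 5 = 9.
Column 1: 1 + (-1) + 9 = 9.
Column 2: 11 + 3 + (-5) = 9.
Column 3: -3 + 7 + 5 = 9.
Main diagonal: 1 + 3 + 5 = 9.
Anti-diagonal: -3 + 3 + 9 = 9.
All lines sum to 9.

Yes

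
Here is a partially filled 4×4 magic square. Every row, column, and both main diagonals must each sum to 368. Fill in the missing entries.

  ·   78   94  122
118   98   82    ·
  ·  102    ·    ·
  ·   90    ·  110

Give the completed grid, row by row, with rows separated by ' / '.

74 78 94 122 / 118 98 82 70 / 114 102 86 66 / 62 90 106 110

Using row 1: 78 + 94 + 122 + ? → (1,1) = 368 − 294 = 74.
Row 2 must total 368; the given cells sum to 298, so (2,4) = 70.
From column 4, 368 − (122 + 70 + 110) gives (3,4) = 66.
Main diagonal needs 368; the known cells sum to 282, so (3,3) = 86.
Anti-diagonal: 122 + 82 + 102 + ? = 368, so (4,1) = 62.
Row 3 needs 368; the known cells sum to 254, so (3,1) = 114.
The remaining cell in row 4 is (4,3) = 368 − 262 = 106.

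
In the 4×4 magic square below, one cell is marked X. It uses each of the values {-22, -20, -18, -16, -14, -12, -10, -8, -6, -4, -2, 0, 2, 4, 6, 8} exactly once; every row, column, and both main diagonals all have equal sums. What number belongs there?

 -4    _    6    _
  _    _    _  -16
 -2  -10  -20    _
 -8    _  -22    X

The 16 entries sum to -112, so each line sums to -112/4 = -28.
Row 3 must total -28; the given cells sum to -32, so (3,4) = 4.
From column 1, -28 − (-4 + (-2) + (-8)) gives (2,1) = -14.
From column 3, -28 − (6 + (-20) + (-22)) gives (2,3) = 8.
Using anti-diagonal: 8 + (-10) + (-8) + ? → (1,4) = -28 − (-10) = -18.
Row 1 must total -28; the given cells sum to -16, so (1,2) = -12.
From row 2, -28 − (-14 + 8 + (-16)) gives (2,2) = -6.
Column 2: -12 + (-6) + (-10) + ? = -28, so (4,2) = 0.
The remaining cell in column 4 is (4,4) = -28 − (-30) = 2.

2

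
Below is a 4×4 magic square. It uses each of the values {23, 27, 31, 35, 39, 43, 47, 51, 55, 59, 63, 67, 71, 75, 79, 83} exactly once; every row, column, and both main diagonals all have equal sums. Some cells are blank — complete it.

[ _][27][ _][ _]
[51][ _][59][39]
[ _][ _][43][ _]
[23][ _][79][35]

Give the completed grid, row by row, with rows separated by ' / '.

71 27 31 83 / 51 63 59 39 / 67 47 43 55 / 23 75 79 35

The 16 entries sum to 848, so each line sums to 848/4 = 212.
Row 2 needs 212; the known cells sum to 149, so (2,2) = 63.
Using row 4: 23 + 79 + 35 + ? → (4,2) = 212 − 137 = 75.
Using column 2: 27 + 63 + 75 + ? → (3,2) = 212 − 165 = 47.
The remaining cell in column 3 is (1,3) = 212 − 181 = 31.
Main diagonal: 63 + 43 + 35 + ? = 212, so (1,1) = 71.
Anti-diagonal must total 212; the given cells sum to 129, so (1,4) = 83.
Column 1 needs 212; the known cells sum to 145, so (3,1) = 67.
Column 4 must total 212; the given cells sum to 157, so (3,4) = 55.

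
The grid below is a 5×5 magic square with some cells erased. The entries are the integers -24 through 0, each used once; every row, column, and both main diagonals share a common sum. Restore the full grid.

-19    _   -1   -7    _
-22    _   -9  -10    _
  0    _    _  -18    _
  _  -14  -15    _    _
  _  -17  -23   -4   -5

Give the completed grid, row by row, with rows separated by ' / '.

The entries are -24 through 0, which sum to -300, so each line sums to -300/5 = -60.
The remaining cell in row 5 is (5,1) = -60 − (-49) = -11.
Column 1 must total -60; the given cells sum to -52, so (4,1) = -8.
Column 3 must total -60; the given cells sum to -48, so (3,3) = -12.
From column 4, -60 − (-7 + (-10) + (-18) + (-4)) gives (4,4) = -21.
Main diagonal needs -60; the known cells sum to -57, so (2,2) = -3.
Anti-diagonal: -10 + (-12) + (-14) + (-11) + ? = -60, so (1,5) = -13.
Row 1 needs -60; the known cells sum to -40, so (1,2) = -20.
From row 2, -60 − (-22 + (-3) + (-9) + (-10)) gives (2,5) = -16.
From row 4, -60 − (-8 + (-14) + (-15) + (-21)) gives (4,5) = -2.
The remaining cell in column 2 is (3,2) = -60 − (-54) = -6.
Column 5 must total -60; the given cells sum to -36, so (3,5) = -24.

-19 -20 -1 -7 -13 / -22 -3 -9 -10 -16 / 0 -6 -12 -18 -24 / -8 -14 -15 -21 -2 / -11 -17 -23 -4 -5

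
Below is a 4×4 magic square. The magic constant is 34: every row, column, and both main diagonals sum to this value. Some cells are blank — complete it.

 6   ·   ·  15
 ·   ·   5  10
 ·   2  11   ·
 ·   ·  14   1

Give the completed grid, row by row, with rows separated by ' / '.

6 9 4 15 / 3 16 5 10 / 13 2 11 8 / 12 7 14 1

Using column 3: 5 + 11 + 14 + ? → (1,3) = 34 − 30 = 4.
Column 4 needs 34; the known cells sum to 26, so (3,4) = 8.
Main diagonal: 6 + 11 + 1 + ? = 34, so (2,2) = 16.
From anti-diagonal, 34 − (15 + 5 + 2) gives (4,1) = 12.
The remaining cell in row 1 is (1,2) = 34 − 25 = 9.
From row 2, 34 − (16 + 5 + 10) gives (2,1) = 3.
Row 3 needs 34; the known cells sum to 21, so (3,1) = 13.
Using row 4: 12 + 14 + 1 + ? → (4,2) = 34 − 27 = 7.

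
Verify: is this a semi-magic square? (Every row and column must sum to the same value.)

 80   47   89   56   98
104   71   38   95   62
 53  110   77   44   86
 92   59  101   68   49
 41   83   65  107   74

No — row 4 sums to 369 but row 2 sums to 370.

Row 1: 80 + 47 + 89 + 56 + 98 = 370.
Row 2: 104 + 71 + 38 + 95 + 62 = 370.
Row 3: 53 + 110 + 77 + 44 + 86 = 370.
Row 4: 92 + 59 + 101 + 68 + 49 = 369.
Row 5: 41 + 83 + 65 + 107 + 74 = 370.
Column 1: 80 + 104 + 53 + 92 + 41 = 370.
Column 2: 47 + 71 + 110 + 59 + 83 = 370.
Column 3: 89 + 38 + 77 + 101 + 65 = 370.
Column 4: 56 + 95 + 44 + 68 + 107 = 370.
Column 5: 98 + 62 + 86 + 49 + 74 = 369.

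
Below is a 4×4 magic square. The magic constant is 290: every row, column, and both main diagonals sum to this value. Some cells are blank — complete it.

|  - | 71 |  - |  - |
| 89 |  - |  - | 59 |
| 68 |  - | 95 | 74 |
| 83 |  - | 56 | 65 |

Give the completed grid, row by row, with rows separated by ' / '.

50 71 77 92 / 89 80 62 59 / 68 53 95 74 / 83 86 56 65

The remaining cell in row 3 is (3,2) = 290 − 237 = 53.
Row 4 needs 290; the known cells sum to 204, so (4,2) = 86.
The remaining cell in column 1 is (1,1) = 290 − 240 = 50.
Using column 2: 71 + 53 + 86 + ? → (2,2) = 290 − 210 = 80.
Column 4: 59 + 74 + 65 + ? = 290, so (1,4) = 92.
The remaining cell in anti-diagonal is (2,3) = 290 − 228 = 62.
Row 1 needs 290; the known cells sum to 213, so (1,3) = 77.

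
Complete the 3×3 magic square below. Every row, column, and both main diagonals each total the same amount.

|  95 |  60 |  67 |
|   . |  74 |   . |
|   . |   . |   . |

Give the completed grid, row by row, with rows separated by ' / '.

Row 1 is already complete: 95 + 60 + 67 = 222, so that is the magic constant.
Column 2 needs 222; the known cells sum to 134, so (3,2) = 88.
Main diagonal needs 222; the known cells sum to 169, so (3,3) = 53.
Anti-diagonal must total 222; the given cells sum to 141, so (3,1) = 81.
From column 1, 222 − (95 + 81) gives (2,1) = 46.
Column 3 needs 222; the known cells sum to 120, so (2,3) = 102.

95 60 67 / 46 74 102 / 81 88 53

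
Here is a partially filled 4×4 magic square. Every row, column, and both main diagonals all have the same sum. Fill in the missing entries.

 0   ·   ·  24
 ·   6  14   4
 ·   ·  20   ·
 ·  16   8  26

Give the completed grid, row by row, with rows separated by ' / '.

Main diagonal is already complete: 0 + 6 + 20 + 26 = 52, so that is the magic constant.
The remaining cell in row 2 is (2,1) = 52 − 24 = 28.
Row 4 needs 52; the known cells sum to 50, so (4,1) = 2.
Column 1 needs 52; the known cells sum to 30, so (3,1) = 22.
Column 3 needs 52; the known cells sum to 42, so (1,3) = 10.
The remaining cell in column 4 is (3,4) = 52 − 54 = -2.
Anti-diagonal needs 52; the known cells sum to 40, so (3,2) = 12.
Row 1 needs 52; the known cells sum to 34, so (1,2) = 18.

0 18 10 24 / 28 6 14 4 / 22 12 20 -2 / 2 16 8 26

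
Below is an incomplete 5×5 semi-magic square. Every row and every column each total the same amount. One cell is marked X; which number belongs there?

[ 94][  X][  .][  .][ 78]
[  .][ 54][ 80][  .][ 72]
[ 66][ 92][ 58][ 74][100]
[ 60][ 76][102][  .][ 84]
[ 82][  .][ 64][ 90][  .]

70

Row 3 is complete and sums to 390; that is the magic constant.
Row 4 needs 390; the known cells sum to 322, so (4,4) = 68.
Column 1: 94 + 66 + 60 + 82 + ? = 390, so (2,1) = 88.
Column 3 needs 390; the known cells sum to 304, so (1,3) = 86.
Column 5 needs 390; the known cells sum to 334, so (5,5) = 56.
Row 2 needs 390; the known cells sum to 294, so (2,4) = 96.
Row 5 must total 390; the given cells sum to 292, so (5,2) = 98.
From column 2, 390 − (54 + 92 + 76 + 98) gives (1,2) = 70.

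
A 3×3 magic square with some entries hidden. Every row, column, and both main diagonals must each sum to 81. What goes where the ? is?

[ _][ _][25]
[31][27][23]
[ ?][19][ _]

Column 2 must total 81; the given cells sum to 46, so (1,2) = 35.
Column 3 must total 81; the given cells sum to 48, so (3,3) = 33.
Main diagonal must total 81; the given cells sum to 60, so (1,1) = 21.
The remaining cell in anti-diagonal is (3,1) = 81 − 52 = 29.

29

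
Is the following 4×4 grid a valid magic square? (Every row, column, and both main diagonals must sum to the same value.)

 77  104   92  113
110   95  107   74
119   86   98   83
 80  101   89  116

Yes

Row 1: 77 + 104 + 92 + 113 = 386.
Row 2: 110 + 95 + 107 + 74 = 386.
Row 3: 119 + 86 + 98 + 83 = 386.
Row 4: 80 + 101 + 89 + 116 = 386.
Column 1: 77 + 110 + 119 + 80 = 386.
Column 2: 104 + 95 + 86 + 101 = 386.
Column 3: 92 + 107 + 98 + 89 = 386.
Column 4: 113 + 74 + 83 + 116 = 386.
Main diagonal: 77 + 95 + 98 + 116 = 386.
Anti-diagonal: 113 + 107 + 86 + 80 = 386.
All lines sum to 386.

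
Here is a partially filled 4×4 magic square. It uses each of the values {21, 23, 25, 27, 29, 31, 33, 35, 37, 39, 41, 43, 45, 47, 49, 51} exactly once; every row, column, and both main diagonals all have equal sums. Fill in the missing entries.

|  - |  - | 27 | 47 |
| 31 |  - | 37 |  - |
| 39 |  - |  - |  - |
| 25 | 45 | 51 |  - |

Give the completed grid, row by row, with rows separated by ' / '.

The 16 entries sum to 576, so each line sums to 576/4 = 144.
Using row 4: 25 + 45 + 51 + ? → (4,4) = 144 − 121 = 23.
Column 1: 31 + 39 + 25 + ? = 144, so (1,1) = 49.
Using column 3: 27 + 37 + 51 + ? → (3,3) = 144 − 115 = 29.
Main diagonal must total 144; the given cells sum to 101, so (2,2) = 43.
Anti-diagonal needs 144; the known cells sum to 109, so (3,2) = 35.
Using row 1: 49 + 27 + 47 + ? → (1,2) = 144 − 123 = 21.
Using row 2: 31 + 43 + 37 + ? → (2,4) = 144 − 111 = 33.
Row 3 must total 144; the given cells sum to 103, so (3,4) = 41.

49 21 27 47 / 31 43 37 33 / 39 35 29 41 / 25 45 51 23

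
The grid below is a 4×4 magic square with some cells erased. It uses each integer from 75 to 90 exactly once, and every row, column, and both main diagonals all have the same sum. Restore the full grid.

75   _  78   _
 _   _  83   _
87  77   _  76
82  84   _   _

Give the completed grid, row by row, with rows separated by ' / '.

The entries are 75 through 90, which sum to 1320, so each line sums to 1320/4 = 330.
From row 3, 330 − (87 + 77 + 76) gives (3,3) = 90.
Column 1 must total 330; the given cells sum to 244, so (2,1) = 86.
Column 3 must total 330; the given cells sum to 251, so (4,3) = 79.
Anti-diagonal needs 330; the known cells sum to 242, so (1,4) = 88.
Row 1 needs 330; the known cells sum to 241, so (1,2) = 89.
Using row 4: 82 + 84 + 79 + ? → (4,4) = 330 − 245 = 85.
Column 2: 89 + 77 + 84 + ? = 330, so (2,2) = 80.
Using column 4: 88 + 76 + 85 + ? → (2,4) = 330 − 249 = 81.

75 89 78 88 / 86 80 83 81 / 87 77 90 76 / 82 84 79 85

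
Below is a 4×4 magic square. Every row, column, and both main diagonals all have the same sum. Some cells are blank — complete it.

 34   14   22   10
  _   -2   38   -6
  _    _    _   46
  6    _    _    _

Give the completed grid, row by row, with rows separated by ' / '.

34 14 22 10 / 50 -2 38 -6 / -10 26 18 46 / 6 42 2 30

Row 1 is already complete: 34 + 14 + 22 + 10 = 80, so that is the magic constant.
The remaining cell in row 2 is (2,1) = 80 − 30 = 50.
Column 1 must total 80; the given cells sum to 90, so (3,1) = -10.
Using column 4: 10 + (-6) + 46 + ? → (4,4) = 80 − 50 = 30.
Main diagonal needs 80; the known cells sum to 62, so (3,3) = 18.
The remaining cell in anti-diagonal is (3,2) = 80 − 54 = 26.
Using column 2: 14 + (-2) + 26 + ? → (4,2) = 80 − 38 = 42.
Column 3 must total 80; the given cells sum to 78, so (4,3) = 2.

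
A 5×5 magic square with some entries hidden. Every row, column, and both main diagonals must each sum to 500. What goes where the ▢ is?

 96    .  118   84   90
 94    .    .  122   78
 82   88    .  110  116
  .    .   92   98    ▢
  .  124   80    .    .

114

Row 1 needs 500; the known cells sum to 388, so (1,2) = 112.
Row 3 needs 500; the known cells sum to 396, so (3,3) = 104.
From column 3, 500 − (118 + 104 + 92 + 80) gives (2,3) = 106.
Using column 4: 84 + 122 + 110 + 98 + ? → (5,4) = 500 − 414 = 86.
Row 2 must total 500; the given cells sum to 400, so (2,2) = 100.
From column 2, 500 − (112 + 100 + 88 + 124) gives (4,2) = 76.
From main diagonal, 500 − (96 + 100 + 104 + 98) gives (5,5) = 102.
Using anti-diagonal: 90 + 122 + 104 + 76 + ? → (5,1) = 500 − 392 = 108.
The remaining cell in column 1 is (4,1) = 500 − 380 = 120.
The remaining cell in column 5 is (4,5) = 500 − 386 = 114.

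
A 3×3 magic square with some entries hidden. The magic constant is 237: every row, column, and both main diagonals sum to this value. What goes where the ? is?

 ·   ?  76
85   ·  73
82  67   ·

91

Using row 2: 85 + 73 + ? → (2,2) = 237 − 158 = 79.
Row 3 must total 237; the given cells sum to 149, so (3,3) = 88.
Using column 1: 85 + 82 + ? → (1,1) = 237 − 167 = 70.
Column 2 must total 237; the given cells sum to 146, so (1,2) = 91.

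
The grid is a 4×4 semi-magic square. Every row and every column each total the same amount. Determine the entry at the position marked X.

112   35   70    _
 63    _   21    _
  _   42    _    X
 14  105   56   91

Row 4 is complete and sums to 266; that is the magic constant.
Row 1 needs 266; the known cells sum to 217, so (1,4) = 49.
Column 1 needs 266; the known cells sum to 189, so (3,1) = 77.
Using column 2: 35 + 42 + 105 + ? → (2,2) = 266 − 182 = 84.
Using column 3: 70 + 21 + 56 + ? → (3,3) = 266 − 147 = 119.
Row 2 needs 266; the known cells sum to 168, so (2,4) = 98.
Using row 3: 77 + 42 + 119 + ? → (3,4) = 266 − 238 = 28.

28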